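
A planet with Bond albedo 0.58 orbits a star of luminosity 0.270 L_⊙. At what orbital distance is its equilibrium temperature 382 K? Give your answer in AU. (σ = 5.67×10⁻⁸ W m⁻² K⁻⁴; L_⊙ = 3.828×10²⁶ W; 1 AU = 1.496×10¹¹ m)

L = 0.270 × 3.828×10²⁶ = 1.03×10²⁶ W.
From T_eq⁴ = L(1−A)/(16πσd²): d = √[L(1−A)/(16πσT_eq⁴)].
d = √[1.03×10²⁶ × 0.42 / (16π × 5.67×10⁻⁸ × (382)⁴)] = 2.67×10¹⁰ m = 0.179 AU.

d ≈ 0.179 AU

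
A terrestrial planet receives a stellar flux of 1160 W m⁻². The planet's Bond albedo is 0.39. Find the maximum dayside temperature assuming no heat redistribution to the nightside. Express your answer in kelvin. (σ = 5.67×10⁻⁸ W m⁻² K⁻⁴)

With no redistribution each surface element balances locally: S(1−A) = σT⁴.
T = [1160 × 0.61 / 5.67×10⁻⁸]^(1/4) = (1.25×10¹⁰)^(1/4) = 334 K.

T_ss ≈ 334 K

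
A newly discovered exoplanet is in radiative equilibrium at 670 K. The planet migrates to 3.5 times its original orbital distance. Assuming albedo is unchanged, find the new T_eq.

T_eq ≈ 358 K

T_eq ∝ L^(1/4) · d^(−1/2).
T′ = 670 / 3.5^(1/2) = 358 K.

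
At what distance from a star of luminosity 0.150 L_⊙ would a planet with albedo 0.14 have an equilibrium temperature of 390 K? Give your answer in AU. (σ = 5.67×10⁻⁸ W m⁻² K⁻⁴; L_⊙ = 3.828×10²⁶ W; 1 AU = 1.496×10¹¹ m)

d ≈ 0.183 AU

L = 0.150 × 3.828×10²⁶ = 5.74×10²⁵ W.
From T_eq⁴ = L(1−A)/(16πσd²): d = √[L(1−A)/(16πσT_eq⁴)].
d = √[5.74×10²⁵ × 0.86 / (16π × 5.67×10⁻⁸ × (390)⁴)] = 2.74×10¹⁰ m = 0.183 AU.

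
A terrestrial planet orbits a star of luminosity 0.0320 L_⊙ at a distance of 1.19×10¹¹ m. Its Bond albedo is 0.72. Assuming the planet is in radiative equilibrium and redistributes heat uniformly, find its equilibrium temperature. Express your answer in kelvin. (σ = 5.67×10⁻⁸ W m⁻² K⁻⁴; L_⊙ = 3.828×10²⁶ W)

L = 0.0320 × 3.828×10²⁶ = 1.22×10²⁵ W.
Flux: S = L/(4πd²) = 1.22×10²⁵/(4π×(1.19×10¹¹)²) = 68.8 W m⁻².
Energy balance: absorbed = emitted ⇒ πR²·S(1−A) = 4πR²·σT_eq⁴, so T_eq⁴ = S(1−A)/(4σ).
T_eq = [68.8 × 0.28 / (4 × 5.67×10⁻⁸)]^(1/4) = (8.50×10⁷)^(1/4) = 96.0 K.

T_eq ≈ 96.0 K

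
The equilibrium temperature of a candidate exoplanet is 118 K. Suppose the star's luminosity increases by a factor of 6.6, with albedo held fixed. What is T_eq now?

T_eq ≈ 189 K

T_eq ∝ L^(1/4) · d^(−1/2).
T′ = 118 × 6.6^(1/4) = 189 K.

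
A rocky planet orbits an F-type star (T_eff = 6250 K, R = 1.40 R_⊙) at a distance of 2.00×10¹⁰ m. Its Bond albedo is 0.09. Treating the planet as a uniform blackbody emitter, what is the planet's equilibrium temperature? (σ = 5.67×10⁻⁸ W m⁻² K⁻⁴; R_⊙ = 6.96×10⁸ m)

R_⋆ = 1.40 × 6.96×10⁸ = 9.74×10⁸ m.
L = 4πR_⋆²σT_⋆⁴ = 4π(9.74×10⁸)² × 5.67×10⁻⁸ × (6250)⁴ = 1.03×10²⁷ W.
S = L/(4πd²) = 2.05×10⁵ W m⁻².
Energy balance: absorbed = emitted ⇒ πR²·S(1−A) = 4πR²·σT_eq⁴, so T_eq⁴ = S(1−A)/(4σ).
T_eq = [2.05×10⁵ × 0.91 / (4 × 5.67×10⁻⁸)]^(1/4) = (8.24×10¹¹)^(1/4) = 953 K.

T_eq ≈ 953 K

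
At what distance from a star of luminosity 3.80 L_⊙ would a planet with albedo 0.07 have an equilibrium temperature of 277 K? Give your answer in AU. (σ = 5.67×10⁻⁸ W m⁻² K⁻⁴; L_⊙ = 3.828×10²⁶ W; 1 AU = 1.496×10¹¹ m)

d ≈ 1.90 AU

L = 3.80 × 3.828×10²⁶ = 1.45×10²⁷ W.
From T_eq⁴ = L(1−A)/(16πσd²): d = √[L(1−A)/(16πσT_eq⁴)].
d = √[1.45×10²⁷ × 0.93 / (16π × 5.67×10⁻⁸ × (277)⁴)] = 2.84×10¹¹ m = 1.90 AU.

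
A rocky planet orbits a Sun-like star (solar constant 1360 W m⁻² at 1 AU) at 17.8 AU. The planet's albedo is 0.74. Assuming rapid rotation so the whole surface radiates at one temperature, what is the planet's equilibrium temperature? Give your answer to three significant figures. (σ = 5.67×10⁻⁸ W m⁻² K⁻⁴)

T_eq ≈ 47.1 K

Flux at 17.8 AU: S = 1360/17.8² = 4.29 W m⁻².
Energy balance: absorbed = emitted ⇒ πR²·S(1−A) = 4πR²·σT_eq⁴, so T_eq⁴ = S(1−A)/(4σ).
T_eq = [4.29 × 0.26 / (4 × 5.67×10⁻⁸)]^(1/4) = (4.92×10⁶)^(1/4) = 47.1 K.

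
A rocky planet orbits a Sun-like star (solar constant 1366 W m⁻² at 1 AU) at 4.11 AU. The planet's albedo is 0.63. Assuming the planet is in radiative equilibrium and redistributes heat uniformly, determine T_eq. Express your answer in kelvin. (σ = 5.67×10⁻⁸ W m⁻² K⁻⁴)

Flux at 4.11 AU: S = 1366/4.11² = 80.9 W m⁻².
Energy balance: absorbed = emitted ⇒ πR²·S(1−A) = 4πR²·σT_eq⁴, so T_eq⁴ = S(1−A)/(4σ).
T_eq = [80.9 × 0.37 / (4 × 5.67×10⁻⁸)]^(1/4) = (1.32×10⁸)^(1/4) = 107 K.

T_eq ≈ 107 K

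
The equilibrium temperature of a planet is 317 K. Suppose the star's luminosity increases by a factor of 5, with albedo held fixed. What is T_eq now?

T_eq ≈ 474 K

T_eq ∝ L^(1/4) · d^(−1/2).
T′ = 317 × 5^(1/4) = 474 K.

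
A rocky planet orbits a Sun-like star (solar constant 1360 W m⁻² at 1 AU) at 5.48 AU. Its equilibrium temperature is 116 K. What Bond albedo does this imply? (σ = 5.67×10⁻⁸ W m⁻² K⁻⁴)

A ≈ 0.09

Flux at 5.48 AU: S = 1360/5.48² = 45.3 W m⁻².
From T_eq⁴ = S(1−A)/(4σ): 1−A = 4σT_eq⁴/S.
1−A = 4 × 5.67×10⁻⁸ × (116)⁴ / 45.3 = 0.907.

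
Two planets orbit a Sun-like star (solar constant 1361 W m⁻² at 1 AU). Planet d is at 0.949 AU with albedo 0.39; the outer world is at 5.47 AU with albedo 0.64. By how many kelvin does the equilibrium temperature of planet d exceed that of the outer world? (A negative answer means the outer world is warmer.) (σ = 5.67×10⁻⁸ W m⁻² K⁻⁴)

T_eq = [S₀(1−A)/(4σd²)]^(1/4), so T ∝ (1−A)^(1/4) / √d.
T₁ = [1361×0.61/(4×5.67×10⁻⁸×0.949²)]^(1/4) = 252.50 K.
T₂ = [1361×0.36/(4×5.67×10⁻⁸×5.47²)]^(1/4) = 92.18 K.

ΔT ≈ 160.3 K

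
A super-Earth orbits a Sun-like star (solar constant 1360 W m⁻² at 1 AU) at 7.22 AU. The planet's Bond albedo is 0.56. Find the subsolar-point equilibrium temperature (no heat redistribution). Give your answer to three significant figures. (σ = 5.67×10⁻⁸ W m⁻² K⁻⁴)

T_ss ≈ 119 K

Flux at 7.22 AU: S = 1360/7.22² = 26.1 W m⁻².
At the subsolar point the surface absorbs S(1−A) and emits σT⁴ per unit area — no factor of 4, since only the local patch is in balance.
T = [26.1 × 0.44 / 5.67×10⁻⁸]^(1/4) = (2.02×10⁸)^(1/4) = 119 K.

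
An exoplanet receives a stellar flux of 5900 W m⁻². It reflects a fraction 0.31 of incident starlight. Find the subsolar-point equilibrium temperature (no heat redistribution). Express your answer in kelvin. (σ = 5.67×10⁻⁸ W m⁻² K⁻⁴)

At the subsolar point the surface absorbs S(1−A) and emits σT⁴ per unit area — no factor of 4, since only the local patch is in balance.
T = [5900 × 0.69 / 5.67×10⁻⁸]^(1/4) = (7.18×10¹⁰)^(1/4) = 518 K.

T_ss ≈ 518 K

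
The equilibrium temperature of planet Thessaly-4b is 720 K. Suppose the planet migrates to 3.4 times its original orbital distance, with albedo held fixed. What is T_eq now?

T_eq ∝ L^(1/4) · d^(−1/2).
T′ = 720 / 3.4^(1/2) = 390 K.

T_eq ≈ 390 K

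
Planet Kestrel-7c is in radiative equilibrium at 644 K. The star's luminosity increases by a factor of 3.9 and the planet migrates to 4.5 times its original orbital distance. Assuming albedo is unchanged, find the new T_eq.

T_eq ∝ L^(1/4) · d^(−1/2).
T′ = 644 × 3.9^(1/4) / 4.5^(1/2) = 427 K.

T_eq ≈ 427 K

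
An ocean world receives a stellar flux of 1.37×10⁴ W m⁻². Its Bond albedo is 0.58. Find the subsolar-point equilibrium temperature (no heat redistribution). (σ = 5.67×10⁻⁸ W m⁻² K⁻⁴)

T_ss ≈ 564 K

At the subsolar point the surface absorbs S(1−A) and emits σT⁴ per unit area — no factor of 4, since only the local patch is in balance.
T = [1.37×10⁴ × 0.42 / 5.67×10⁻⁸]^(1/4) = (1.01×10¹¹)^(1/4) = 564 K.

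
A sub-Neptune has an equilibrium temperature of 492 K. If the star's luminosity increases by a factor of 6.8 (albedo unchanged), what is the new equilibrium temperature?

T_eq ≈ 794 K

T_eq ∝ L^(1/4) · d^(−1/2).
T′ = 492 × 6.8^(1/4) = 794 K.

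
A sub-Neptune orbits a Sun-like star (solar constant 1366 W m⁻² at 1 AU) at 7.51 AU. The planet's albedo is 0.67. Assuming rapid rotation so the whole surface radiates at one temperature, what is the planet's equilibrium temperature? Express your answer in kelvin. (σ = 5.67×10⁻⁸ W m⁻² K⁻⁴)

Flux at 7.51 AU: S = 1366/7.51² = 24.2 W m⁻².
Energy balance: absorbed = emitted ⇒ πR²·S(1−A) = 4πR²·σT_eq⁴, so T_eq⁴ = S(1−A)/(4σ).
T_eq = [24.2 × 0.33 / (4 × 5.67×10⁻⁸)]^(1/4) = (3.52×10⁷)^(1/4) = 77.0 K.

T_eq ≈ 77.0 K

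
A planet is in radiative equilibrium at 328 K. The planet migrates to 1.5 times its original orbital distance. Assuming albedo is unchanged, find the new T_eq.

T_eq ∝ L^(1/4) · d^(−1/2).
T′ = 328 / 1.5^(1/2) = 268 K.

T_eq ≈ 268 K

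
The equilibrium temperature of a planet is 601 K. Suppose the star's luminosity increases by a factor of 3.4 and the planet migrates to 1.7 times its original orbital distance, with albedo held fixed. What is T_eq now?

T_eq ∝ L^(1/4) · d^(−1/2).
T′ = 601 × 3.4^(1/4) / 1.7^(1/2) = 626 K.

T_eq ≈ 626 K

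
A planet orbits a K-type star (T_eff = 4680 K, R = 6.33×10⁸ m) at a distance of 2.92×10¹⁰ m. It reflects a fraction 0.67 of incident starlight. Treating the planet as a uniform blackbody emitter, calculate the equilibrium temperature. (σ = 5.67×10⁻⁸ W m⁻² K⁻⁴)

L = 4πR_⋆²σT_⋆⁴ = 4π(6.33×10⁸)² × 5.67×10⁻⁸ × (4680)⁴ = 1.37×10²⁶ W.
S = L/(4πd²) = 1.28×10⁴ W m⁻².
Energy balance: absorbed = emitted ⇒ πR²·S(1−A) = 4πR²·σT_eq⁴, so T_eq⁴ = S(1−A)/(4σ).
T_eq = [1.28×10⁴ × 0.33 / (4 × 5.67×10⁻⁸)]^(1/4) = (1.86×10¹⁰)^(1/4) = 369 K.

T_eq ≈ 369 K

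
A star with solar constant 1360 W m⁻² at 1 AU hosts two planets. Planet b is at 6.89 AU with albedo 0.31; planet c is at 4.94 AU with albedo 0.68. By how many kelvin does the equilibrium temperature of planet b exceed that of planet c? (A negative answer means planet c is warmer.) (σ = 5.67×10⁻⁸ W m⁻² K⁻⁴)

T_eq = [S₀(1−A)/(4σd²)]^(1/4), so T ∝ (1−A)^(1/4) / √d.
T₁ = [1360×0.69/(4×5.67×10⁻⁸×6.89²)]^(1/4) = 96.62 K.
T₂ = [1360×0.32/(4×5.67×10⁻⁸×4.94²)]^(1/4) = 94.17 K.

ΔT ≈ 2.5 K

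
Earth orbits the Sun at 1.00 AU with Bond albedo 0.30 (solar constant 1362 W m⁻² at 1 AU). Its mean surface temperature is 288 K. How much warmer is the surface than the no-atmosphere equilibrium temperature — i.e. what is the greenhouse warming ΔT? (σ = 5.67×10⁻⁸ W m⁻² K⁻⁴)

ΔT ≈ 33.4 K

S = 1362/1.00² = 1362 W m⁻².
T_eq = [S(1−A)/(4σ)]^(1/4) = [1362×0.70/(4×5.67×10⁻⁸)]^(1/4) = 254.6 K.
ΔT = T_surf − T_eq = 288 − 254.6.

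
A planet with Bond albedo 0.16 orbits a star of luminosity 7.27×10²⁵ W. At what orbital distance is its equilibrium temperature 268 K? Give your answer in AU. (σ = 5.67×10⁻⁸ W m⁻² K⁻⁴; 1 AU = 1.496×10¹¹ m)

From T_eq⁴ = L(1−A)/(16πσd²): d = √[L(1−A)/(16πσT_eq⁴)].
d = √[7.27×10²⁵ × 0.84 / (16π × 5.67×10⁻⁸ × (268)⁴)] = 6.44×10¹⁰ m = 0.431 AU.

d ≈ 0.431 AU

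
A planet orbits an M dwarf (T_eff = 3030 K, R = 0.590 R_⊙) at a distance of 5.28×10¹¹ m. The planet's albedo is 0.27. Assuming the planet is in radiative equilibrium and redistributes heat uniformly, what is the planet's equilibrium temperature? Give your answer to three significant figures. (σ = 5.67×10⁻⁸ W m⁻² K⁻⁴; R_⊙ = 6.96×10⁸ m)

R_⋆ = 0.590 × 6.96×10⁸ = 4.11×10⁸ m.
L = 4πR_⋆²σT_⋆⁴ = 4π(4.11×10⁸)² × 5.67×10⁻⁸ × (3030)⁴ = 1.01×10²⁵ W.
S = L/(4πd²) = 2.89 W m⁻².
Energy balance: absorbed = emitted ⇒ πR²·S(1−A) = 4πR²·σT_eq⁴, so T_eq⁴ = S(1−A)/(4σ).
T_eq = [2.89 × 0.73 / (4 × 5.67×10⁻⁸)]^(1/4) = (9.30×10⁶)^(1/4) = 55.2 K.

T_eq ≈ 55.2 K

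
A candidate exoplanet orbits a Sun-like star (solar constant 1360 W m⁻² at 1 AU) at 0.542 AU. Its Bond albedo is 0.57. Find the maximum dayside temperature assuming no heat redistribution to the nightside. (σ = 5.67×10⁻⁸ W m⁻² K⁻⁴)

T_ss ≈ 433 K

Flux at 0.542 AU: S = 1360/0.542² = 4630 W m⁻².
With no redistribution each surface element balances locally: S(1−A) = σT⁴.
T = [4630 × 0.43 / 5.67×10⁻⁸]^(1/4) = (3.51×10¹⁰)^(1/4) = 433 K.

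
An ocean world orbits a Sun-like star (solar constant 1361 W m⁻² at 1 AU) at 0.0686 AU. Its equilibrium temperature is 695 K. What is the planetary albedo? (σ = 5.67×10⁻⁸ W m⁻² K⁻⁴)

A ≈ 0.82

Flux at 0.0686 AU: S = 1361/0.0686² = 2.89×10⁵ W m⁻².
From T_eq⁴ = S(1−A)/(4σ): 1−A = 4σT_eq⁴/S.
1−A = 4 × 5.67×10⁻⁸ × (695)⁴ / 2.89×10⁵ = 0.183.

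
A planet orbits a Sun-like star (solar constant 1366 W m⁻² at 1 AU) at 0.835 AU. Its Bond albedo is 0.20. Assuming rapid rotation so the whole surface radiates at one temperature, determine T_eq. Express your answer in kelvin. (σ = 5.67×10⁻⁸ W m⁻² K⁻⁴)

T_eq ≈ 288 K

Flux at 0.835 AU: S = 1366/0.835² = 1960 W m⁻².
Energy balance: absorbed = emitted ⇒ πR²·S(1−A) = 4πR²·σT_eq⁴, so T_eq⁴ = S(1−A)/(4σ).
T_eq = [1960 × 0.80 / (4 × 5.67×10⁻⁸)]^(1/4) = (6.91×10⁹)^(1/4) = 288 K.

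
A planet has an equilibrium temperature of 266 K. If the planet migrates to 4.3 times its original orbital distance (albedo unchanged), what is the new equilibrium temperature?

T_eq ≈ 128 K

T_eq ∝ L^(1/4) · d^(−1/2).
T′ = 266 / 4.3^(1/2) = 128 K.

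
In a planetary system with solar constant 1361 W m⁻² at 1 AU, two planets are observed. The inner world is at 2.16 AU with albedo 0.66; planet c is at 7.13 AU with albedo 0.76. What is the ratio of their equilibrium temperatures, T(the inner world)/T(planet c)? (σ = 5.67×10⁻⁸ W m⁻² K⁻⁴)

T_eq = [S₀(1−A)/(4σd²)]^(1/4), so T ∝ (1−A)^(1/4) / √d.
T₁ = [1361×0.34/(4×5.67×10⁻⁸×2.16²)]^(1/4) = 144.61 K.
T₂ = [1361×0.24/(4×5.67×10⁻⁸×7.13²)]^(1/4) = 72.96 K.

T₁/T₂ ≈ 1.982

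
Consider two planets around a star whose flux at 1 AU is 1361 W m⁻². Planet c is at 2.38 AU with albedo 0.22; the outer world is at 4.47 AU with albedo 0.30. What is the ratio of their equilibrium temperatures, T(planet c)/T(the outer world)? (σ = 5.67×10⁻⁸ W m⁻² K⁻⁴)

T_eq = [S₀(1−A)/(4σd²)]^(1/4), so T ∝ (1−A)^(1/4) / √d.
T₁ = [1361×0.78/(4×5.67×10⁻⁸×2.38²)]^(1/4) = 169.55 K.
T₂ = [1361×0.70/(4×5.67×10⁻⁸×4.47²)]^(1/4) = 120.41 K.

T₁/T₂ ≈ 1.408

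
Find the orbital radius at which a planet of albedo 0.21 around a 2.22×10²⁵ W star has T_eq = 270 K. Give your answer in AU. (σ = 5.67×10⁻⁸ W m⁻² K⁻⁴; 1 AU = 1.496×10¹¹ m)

d ≈ 0.227 AU

From T_eq⁴ = L(1−A)/(16πσd²): d = √[L(1−A)/(16πσT_eq⁴)].
d = √[2.22×10²⁵ × 0.79 / (16π × 5.67×10⁻⁸ × (270)⁴)] = 3.40×10¹⁰ m = 0.227 AU.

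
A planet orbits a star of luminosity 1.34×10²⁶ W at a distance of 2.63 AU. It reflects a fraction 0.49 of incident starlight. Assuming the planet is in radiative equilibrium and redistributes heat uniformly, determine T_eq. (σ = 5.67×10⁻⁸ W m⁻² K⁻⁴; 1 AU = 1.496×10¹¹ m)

T_eq ≈ 112 K

d = 2.63 AU = 3.93×10¹¹ m.
Flux: S = L/(4πd²) = 1.34×10²⁶/(4π×(3.93×10¹¹)²) = 68.9 W m⁻².
Energy balance: absorbed = emitted ⇒ πR²·S(1−A) = 4πR²·σT_eq⁴, so T_eq⁴ = S(1−A)/(4σ).
T_eq = [68.9 × 0.51 / (4 × 5.67×10⁻⁸)]^(1/4) = (1.55×10⁸)^(1/4) = 112 K.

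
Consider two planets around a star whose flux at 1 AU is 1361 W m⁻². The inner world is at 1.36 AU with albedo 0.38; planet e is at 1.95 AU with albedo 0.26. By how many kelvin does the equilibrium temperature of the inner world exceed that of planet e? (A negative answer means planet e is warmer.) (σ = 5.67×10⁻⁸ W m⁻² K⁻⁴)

ΔT ≈ 26.9 K

T_eq = [S₀(1−A)/(4σd²)]^(1/4), so T ∝ (1−A)^(1/4) / √d.
T₁ = [1361×0.62/(4×5.67×10⁻⁸×1.36²)]^(1/4) = 211.78 K.
T₂ = [1361×0.74/(4×5.67×10⁻⁸×1.95²)]^(1/4) = 184.86 K.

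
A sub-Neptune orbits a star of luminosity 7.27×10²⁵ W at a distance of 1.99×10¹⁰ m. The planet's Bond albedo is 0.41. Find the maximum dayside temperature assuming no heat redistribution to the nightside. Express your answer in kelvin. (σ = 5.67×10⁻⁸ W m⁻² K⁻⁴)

Flux: S = L/(4πd²) = 7.27×10²⁵/(4π×(1.99×10¹⁰)²) = 1.46×10⁴ W m⁻².
With no redistribution each surface element balances locally: S(1−A) = σT⁴.
T = [1.46×10⁴ × 0.59 / 5.67×10⁻⁸]^(1/4) = (1.52×10¹¹)^(1/4) = 624 K.

T_ss ≈ 624 K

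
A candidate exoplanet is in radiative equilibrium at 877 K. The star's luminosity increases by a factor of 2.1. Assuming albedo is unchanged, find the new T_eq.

T_eq ∝ L^(1/4) · d^(−1/2).
T′ = 877 × 2.1^(1/4) = 1060 K.

T_eq ≈ 1060 K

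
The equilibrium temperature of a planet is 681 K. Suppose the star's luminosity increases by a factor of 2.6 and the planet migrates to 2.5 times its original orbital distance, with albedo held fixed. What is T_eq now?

T_eq ∝ L^(1/4) · d^(−1/2).
T′ = 681 × 2.6^(1/4) / 2.5^(1/2) = 547 K.

T_eq ≈ 547 K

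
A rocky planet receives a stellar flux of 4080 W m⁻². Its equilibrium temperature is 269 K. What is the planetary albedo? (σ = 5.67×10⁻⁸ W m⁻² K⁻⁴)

From T_eq⁴ = S(1−A)/(4σ): 1−A = 4σT_eq⁴/S.
1−A = 4 × 5.67×10⁻⁸ × (269)⁴ / 4080 = 0.291.

A ≈ 0.71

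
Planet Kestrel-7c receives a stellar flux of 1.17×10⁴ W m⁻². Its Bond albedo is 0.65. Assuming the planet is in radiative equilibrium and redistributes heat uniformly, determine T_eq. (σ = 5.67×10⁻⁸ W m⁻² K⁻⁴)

Energy balance: absorbed = emitted ⇒ πR²·S(1−A) = 4πR²·σT_eq⁴, so T_eq⁴ = S(1−A)/(4σ).
T_eq = [1.17×10⁴ × 0.35 / (4 × 5.67×10⁻⁸)]^(1/4) = (1.81×10¹⁰)^(1/4) = 367 K.

T_eq ≈ 367 K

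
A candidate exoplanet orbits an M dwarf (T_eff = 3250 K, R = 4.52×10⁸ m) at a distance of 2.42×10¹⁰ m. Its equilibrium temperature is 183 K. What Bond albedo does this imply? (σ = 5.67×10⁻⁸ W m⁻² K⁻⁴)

L = 4πR_⋆²σT_⋆⁴ = 4π(4.52×10⁸)² × 5.67×10⁻⁸ × (3250)⁴ = 1.62×10²⁵ W.
S = L/(4πd²) = 2210 W m⁻².
From T_eq⁴ = S(1−A)/(4σ): 1−A = 4σT_eq⁴/S.
1−A = 4 × 5.67×10⁻⁸ × (183)⁴ / 2210 = 0.115.

A ≈ 0.88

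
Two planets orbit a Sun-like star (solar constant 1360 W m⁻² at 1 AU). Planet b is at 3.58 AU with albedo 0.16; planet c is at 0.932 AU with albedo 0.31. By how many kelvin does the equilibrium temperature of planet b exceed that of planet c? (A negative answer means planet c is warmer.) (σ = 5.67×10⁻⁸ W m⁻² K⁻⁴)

T_eq = [S₀(1−A)/(4σd²)]^(1/4), so T ∝ (1−A)^(1/4) / √d.
T₁ = [1360×0.84/(4×5.67×10⁻⁸×3.58²)]^(1/4) = 140.80 K.
T₂ = [1360×0.69/(4×5.67×10⁻⁸×0.932²)]^(1/4) = 262.71 K.

ΔT ≈ -121.9 K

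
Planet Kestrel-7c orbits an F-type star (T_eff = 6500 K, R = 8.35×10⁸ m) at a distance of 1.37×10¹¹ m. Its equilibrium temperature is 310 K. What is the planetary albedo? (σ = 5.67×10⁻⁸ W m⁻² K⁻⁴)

A ≈ 0.44

L = 4πR_⋆²σT_⋆⁴ = 4π(8.35×10⁸)² × 5.67×10⁻⁸ × (6500)⁴ = 8.87×10²⁶ W.
S = L/(4πd²) = 3760 W m⁻².
From T_eq⁴ = S(1−A)/(4σ): 1−A = 4σT_eq⁴/S.
1−A = 4 × 5.67×10⁻⁸ × (310)⁴ / 3760 = 0.557.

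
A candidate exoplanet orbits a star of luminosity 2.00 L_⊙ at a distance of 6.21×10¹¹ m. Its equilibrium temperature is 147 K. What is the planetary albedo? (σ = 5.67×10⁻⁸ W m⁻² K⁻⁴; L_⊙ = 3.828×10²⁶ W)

L = 2.00 × 3.828×10²⁶ = 7.66×10²⁶ W.
Flux: S = L/(4πd²) = 7.66×10²⁶/(4π×(6.21×10¹¹)²) = 158 W m⁻².
From T_eq⁴ = S(1−A)/(4σ): 1−A = 4σT_eq⁴/S.
1−A = 4 × 5.67×10⁻⁸ × (147)⁴ / 158 = 0.670.

A ≈ 0.33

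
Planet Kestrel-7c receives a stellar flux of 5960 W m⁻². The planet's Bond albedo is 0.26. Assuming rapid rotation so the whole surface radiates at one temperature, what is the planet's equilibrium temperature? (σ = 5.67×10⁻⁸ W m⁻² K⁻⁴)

T_eq ≈ 373 K

Energy balance: absorbed = emitted ⇒ πR²·S(1−A) = 4πR²·σT_eq⁴, so T_eq⁴ = S(1−A)/(4σ).
T_eq = [5960 × 0.74 / (4 × 5.67×10⁻⁸)]^(1/4) = (1.94×10¹⁰)^(1/4) = 373 K.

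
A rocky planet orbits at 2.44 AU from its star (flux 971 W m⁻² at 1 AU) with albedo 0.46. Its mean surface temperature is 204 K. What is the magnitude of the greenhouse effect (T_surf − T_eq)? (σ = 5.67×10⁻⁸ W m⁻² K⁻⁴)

S = 971/2.44² = 163.1 W m⁻².
T_eq = [S(1−A)/(4σ)]^(1/4) = [163.1×0.54/(4×5.67×10⁻⁸)]^(1/4) = 140.4 K.
ΔT = T_surf − T_eq = 204 − 140.4.

ΔT ≈ 63.6 K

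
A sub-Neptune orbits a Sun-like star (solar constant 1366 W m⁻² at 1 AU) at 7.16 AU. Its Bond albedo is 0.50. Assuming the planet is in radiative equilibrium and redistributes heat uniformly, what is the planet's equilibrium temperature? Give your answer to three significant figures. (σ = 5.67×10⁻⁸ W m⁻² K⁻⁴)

T_eq ≈ 87.5 K

Flux at 7.16 AU: S = 1366/7.16² = 26.6 W m⁻².
Energy balance: absorbed = emitted ⇒ πR²·S(1−A) = 4πR²·σT_eq⁴, so T_eq⁴ = S(1−A)/(4σ).
T_eq = [26.6 × 0.50 / (4 × 5.67×10⁻⁸)]^(1/4) = (5.87×10⁷)^(1/4) = 87.5 K.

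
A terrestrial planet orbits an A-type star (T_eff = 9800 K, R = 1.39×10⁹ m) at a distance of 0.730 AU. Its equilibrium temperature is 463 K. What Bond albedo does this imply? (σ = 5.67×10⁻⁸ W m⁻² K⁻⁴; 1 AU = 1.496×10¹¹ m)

d = 0.730 AU = 1.09×10¹¹ m.
L = 4πR_⋆²σT_⋆⁴ = 4π(1.39×10⁹)² × 5.67×10⁻⁸ × (9800)⁴ = 1.27×10²⁸ W.
S = L/(4πd²) = 8.47×10⁴ W m⁻².
From T_eq⁴ = S(1−A)/(4σ): 1−A = 4σT_eq⁴/S.
1−A = 4 × 5.67×10⁻⁸ × (463)⁴ / 8.47×10⁴ = 0.123.

A ≈ 0.88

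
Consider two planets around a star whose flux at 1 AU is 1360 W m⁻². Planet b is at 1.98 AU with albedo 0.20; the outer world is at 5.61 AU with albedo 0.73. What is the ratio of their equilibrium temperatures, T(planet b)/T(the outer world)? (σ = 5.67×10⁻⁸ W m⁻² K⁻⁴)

T₁/T₂ ≈ 2.208

T_eq = [S₀(1−A)/(4σd²)]^(1/4), so T ∝ (1−A)^(1/4) / √d.
T₁ = [1360×0.80/(4×5.67×10⁻⁸×1.98²)]^(1/4) = 187.03 K.
T₂ = [1360×0.27/(4×5.67×10⁻⁸×5.61²)]^(1/4) = 84.69 K.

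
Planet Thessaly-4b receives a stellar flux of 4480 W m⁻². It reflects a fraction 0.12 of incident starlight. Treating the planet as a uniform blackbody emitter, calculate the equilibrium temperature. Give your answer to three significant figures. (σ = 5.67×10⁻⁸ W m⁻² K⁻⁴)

T_eq ≈ 363 K

Energy balance: absorbed = emitted ⇒ πR²·S(1−A) = 4πR²·σT_eq⁴, so T_eq⁴ = S(1−A)/(4σ).
T_eq = [4480 × 0.88 / (4 × 5.67×10⁻⁸)]^(1/4) = (1.74×10¹⁰)^(1/4) = 363 K.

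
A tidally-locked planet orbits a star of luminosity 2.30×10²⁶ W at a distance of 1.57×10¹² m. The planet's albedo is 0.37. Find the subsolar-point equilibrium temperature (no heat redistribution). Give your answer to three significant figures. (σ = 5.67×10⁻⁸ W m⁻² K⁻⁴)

T_ss ≈ 95.3 K

Flux: S = L/(4πd²) = 2.30×10²⁶/(4π×(1.57×10¹²)²) = 7.43 W m⁻².
At the subsolar point the surface absorbs S(1−A) and emits σT⁴ per unit area — no factor of 4, since only the local patch is in balance.
T = [7.43 × 0.63 / 5.67×10⁻⁸]^(1/4) = (8.25×10⁷)^(1/4) = 95.3 K.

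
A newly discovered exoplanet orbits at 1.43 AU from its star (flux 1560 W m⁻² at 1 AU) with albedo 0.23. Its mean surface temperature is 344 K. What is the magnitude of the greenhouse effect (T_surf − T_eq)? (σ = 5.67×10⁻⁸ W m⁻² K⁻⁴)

ΔT ≈ 118.4 K

S = 1560/1.43² = 762.9 W m⁻².
T_eq = [S(1−A)/(4σ)]^(1/4) = [762.9×0.77/(4×5.67×10⁻⁸)]^(1/4) = 225.6 K.
ΔT = T_surf − T_eq = 344 − 225.6.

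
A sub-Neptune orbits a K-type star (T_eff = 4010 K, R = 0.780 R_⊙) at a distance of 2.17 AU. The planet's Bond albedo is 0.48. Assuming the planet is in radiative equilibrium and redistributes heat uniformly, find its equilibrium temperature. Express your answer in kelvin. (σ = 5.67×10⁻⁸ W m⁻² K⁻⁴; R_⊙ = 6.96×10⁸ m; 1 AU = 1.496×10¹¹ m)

R_⋆ = 0.780 × 6.96×10⁸ = 5.43×10⁸ m.
d = 2.17 AU = 3.25×10¹¹ m.
L = 4πR_⋆²σT_⋆⁴ = 4π(5.43×10⁸)² × 5.67×10⁻⁸ × (4010)⁴ = 5.43×10²⁵ W.
S = L/(4πd²) = 41.0 W m⁻².
Energy balance: absorbed = emitted ⇒ πR²·S(1−A) = 4πR²·σT_eq⁴, so T_eq⁴ = S(1−A)/(4σ).
T_eq = [41.0 × 0.52 / (4 × 5.67×10⁻⁸)]^(1/4) = (9.40×10⁷)^(1/4) = 98.5 K.

T_eq ≈ 98.5 K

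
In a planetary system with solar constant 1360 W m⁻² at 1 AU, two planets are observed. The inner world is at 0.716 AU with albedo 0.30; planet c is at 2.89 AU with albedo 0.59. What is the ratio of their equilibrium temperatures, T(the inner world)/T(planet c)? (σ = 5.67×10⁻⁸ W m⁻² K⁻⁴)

T_eq = [S₀(1−A)/(4σd²)]^(1/4), so T ∝ (1−A)^(1/4) / √d.
T₁ = [1360×0.70/(4×5.67×10⁻⁸×0.716²)]^(1/4) = 300.81 K.
T₂ = [1360×0.41/(4×5.67×10⁻⁸×2.89²)]^(1/4) = 130.98 K.

T₁/T₂ ≈ 2.297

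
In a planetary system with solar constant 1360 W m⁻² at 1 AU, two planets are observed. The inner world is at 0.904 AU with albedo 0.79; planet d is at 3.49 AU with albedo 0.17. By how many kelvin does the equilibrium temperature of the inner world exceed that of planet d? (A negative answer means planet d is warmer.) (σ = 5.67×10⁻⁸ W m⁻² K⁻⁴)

ΔT ≈ 55.9 K

T_eq = [S₀(1−A)/(4σd²)]^(1/4), so T ∝ (1−A)^(1/4) / √d.
T₁ = [1360×0.21/(4×5.67×10⁻⁸×0.904²)]^(1/4) = 198.13 K.
T₂ = [1360×0.83/(4×5.67×10⁻⁸×3.49²)]^(1/4) = 142.18 K.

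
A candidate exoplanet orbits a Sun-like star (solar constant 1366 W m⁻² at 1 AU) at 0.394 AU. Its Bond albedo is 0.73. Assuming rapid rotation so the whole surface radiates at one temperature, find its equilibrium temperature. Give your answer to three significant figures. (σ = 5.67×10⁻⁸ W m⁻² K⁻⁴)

T_eq ≈ 320 K

Flux at 0.394 AU: S = 1366/0.394² = 8800 W m⁻².
Energy balance: absorbed = emitted ⇒ πR²·S(1−A) = 4πR²·σT_eq⁴, so T_eq⁴ = S(1−A)/(4σ).
T_eq = [8800 × 0.27 / (4 × 5.67×10⁻⁸)]^(1/4) = (1.05×10¹⁰)^(1/4) = 320 K.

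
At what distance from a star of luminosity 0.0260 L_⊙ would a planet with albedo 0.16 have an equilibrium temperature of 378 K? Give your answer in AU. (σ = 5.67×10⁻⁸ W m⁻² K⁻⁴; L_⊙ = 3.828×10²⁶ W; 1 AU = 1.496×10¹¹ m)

L = 0.0260 × 3.828×10²⁶ = 9.95×10²⁴ W.
From T_eq⁴ = L(1−A)/(16πσd²): d = √[L(1−A)/(16πσT_eq⁴)].
d = √[9.95×10²⁴ × 0.84 / (16π × 5.67×10⁻⁸ × (378)⁴)] = 1.20×10¹⁰ m = 0.0801 AU.

d ≈ 0.0801 AU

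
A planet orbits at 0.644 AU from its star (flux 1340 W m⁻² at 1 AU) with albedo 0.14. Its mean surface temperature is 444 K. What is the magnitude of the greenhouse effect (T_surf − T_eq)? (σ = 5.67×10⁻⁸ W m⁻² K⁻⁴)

S = 1340/0.644² = 3231 W m⁻².
T_eq = [S(1−A)/(4σ)]^(1/4) = [3231×0.86/(4×5.67×10⁻⁸)]^(1/4) = 332.7 K.
ΔT = T_surf − T_eq = 444 − 332.7.

ΔT ≈ 111.3 K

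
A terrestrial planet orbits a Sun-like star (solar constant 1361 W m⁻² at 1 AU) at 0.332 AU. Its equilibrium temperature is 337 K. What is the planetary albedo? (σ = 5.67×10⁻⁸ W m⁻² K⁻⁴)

Flux at 0.332 AU: S = 1361/0.332² = 1.23×10⁴ W m⁻².
From T_eq⁴ = S(1−A)/(4σ): 1−A = 4σT_eq⁴/S.
1−A = 4 × 5.67×10⁻⁸ × (337)⁴ / 1.23×10⁴ = 0.237.

A ≈ 0.76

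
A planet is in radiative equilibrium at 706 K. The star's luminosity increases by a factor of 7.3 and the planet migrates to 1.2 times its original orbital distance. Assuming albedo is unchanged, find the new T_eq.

T_eq ∝ L^(1/4) · d^(−1/2).
T′ = 706 × 7.3^(1/4) / 1.2^(1/2) = 1060 K.

T_eq ≈ 1060 K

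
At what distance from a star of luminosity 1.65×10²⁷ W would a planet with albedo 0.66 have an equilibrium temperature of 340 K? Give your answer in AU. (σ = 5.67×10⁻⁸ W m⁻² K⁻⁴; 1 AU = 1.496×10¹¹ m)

From T_eq⁴ = L(1−A)/(16πσd²): d = √[L(1−A)/(16πσT_eq⁴)].
d = √[1.65×10²⁷ × 0.34 / (16π × 5.67×10⁻⁸ × (340)⁴)] = 1.21×10¹¹ m = 0.811 AU.

d ≈ 0.811 AU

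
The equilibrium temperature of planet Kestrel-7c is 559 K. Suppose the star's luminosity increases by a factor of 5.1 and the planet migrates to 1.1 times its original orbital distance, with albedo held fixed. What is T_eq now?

T_eq ≈ 801 K

T_eq ∝ L^(1/4) · d^(−1/2).
T′ = 559 × 5.1^(1/4) / 1.1^(1/2) = 801 K.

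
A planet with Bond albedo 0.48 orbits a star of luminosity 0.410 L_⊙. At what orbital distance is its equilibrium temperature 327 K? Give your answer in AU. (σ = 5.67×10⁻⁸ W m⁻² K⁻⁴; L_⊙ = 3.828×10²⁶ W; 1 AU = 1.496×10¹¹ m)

d ≈ 0.335 AU

L = 0.410 × 3.828×10²⁶ = 1.57×10²⁶ W.
From T_eq⁴ = L(1−A)/(16πσd²): d = √[L(1−A)/(16πσT_eq⁴)].
d = √[1.57×10²⁶ × 0.52 / (16π × 5.67×10⁻⁸ × (327)⁴)] = 5.00×10¹⁰ m = 0.335 AU.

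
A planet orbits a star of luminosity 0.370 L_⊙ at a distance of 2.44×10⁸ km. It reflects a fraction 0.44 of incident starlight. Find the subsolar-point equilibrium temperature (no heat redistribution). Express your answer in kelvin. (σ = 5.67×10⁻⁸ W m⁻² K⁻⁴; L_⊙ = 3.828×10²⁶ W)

T_ss ≈ 208 K

d = 2.44×10⁸ km = 2.44×10¹¹ m.
L = 0.370 × 3.828×10²⁶ = 1.42×10²⁶ W.
Flux: S = L/(4πd²) = 1.42×10²⁶/(4π×(2.44×10¹¹)²) = 189 W m⁻².
At the subsolar point the surface absorbs S(1−A) and emits σT⁴ per unit area — no factor of 4, since only the local patch is in balance.
T = [189 × 0.56 / 5.67×10⁻⁸]^(1/4) = (1.87×10⁹)^(1/4) = 208 K.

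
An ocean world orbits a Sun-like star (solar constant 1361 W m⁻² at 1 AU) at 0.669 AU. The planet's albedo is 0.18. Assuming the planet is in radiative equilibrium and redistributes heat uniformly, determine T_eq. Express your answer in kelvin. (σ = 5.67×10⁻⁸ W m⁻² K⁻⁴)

T_eq ≈ 324 K

Flux at 0.669 AU: S = 1361/0.669² = 3040 W m⁻².
Energy balance: absorbed = emitted ⇒ πR²·S(1−A) = 4πR²·σT_eq⁴, so T_eq⁴ = S(1−A)/(4σ).
T_eq = [3040 × 0.82 / (4 × 5.67×10⁻⁸)]^(1/4) = (1.10×10¹⁰)^(1/4) = 324 K.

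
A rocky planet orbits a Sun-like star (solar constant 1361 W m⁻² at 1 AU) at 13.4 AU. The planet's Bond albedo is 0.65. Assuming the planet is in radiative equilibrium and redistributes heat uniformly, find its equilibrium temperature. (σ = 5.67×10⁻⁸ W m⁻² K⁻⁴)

T_eq ≈ 58.5 K

Flux at 13.4 AU: S = 1361/13.4² = 7.58 W m⁻².
Energy balance: absorbed = emitted ⇒ πR²·S(1−A) = 4πR²·σT_eq⁴, so T_eq⁴ = S(1−A)/(4σ).
T_eq = [7.58 × 0.35 / (4 × 5.67×10⁻⁸)]^(1/4) = (1.17×10⁷)^(1/4) = 58.5 K.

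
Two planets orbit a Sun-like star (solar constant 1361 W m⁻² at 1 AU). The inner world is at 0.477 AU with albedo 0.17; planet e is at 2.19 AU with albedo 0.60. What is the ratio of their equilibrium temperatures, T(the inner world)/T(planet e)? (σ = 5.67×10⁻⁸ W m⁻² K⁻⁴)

T₁/T₂ ≈ 2.572

T_eq = [S₀(1−A)/(4σd²)]^(1/4), so T ∝ (1−A)^(1/4) / √d.
T₁ = [1361×0.83/(4×5.67×10⁻⁸×0.477²)]^(1/4) = 384.65 K.
T₂ = [1361×0.40/(4×5.67×10⁻⁸×2.19²)]^(1/4) = 149.57 K.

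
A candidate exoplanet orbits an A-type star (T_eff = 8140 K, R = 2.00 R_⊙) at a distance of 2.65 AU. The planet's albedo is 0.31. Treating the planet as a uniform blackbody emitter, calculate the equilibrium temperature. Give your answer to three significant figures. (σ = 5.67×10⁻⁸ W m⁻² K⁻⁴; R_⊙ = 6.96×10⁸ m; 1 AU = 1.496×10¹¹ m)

R_⋆ = 2.00 × 6.96×10⁸ = 1.39×10⁹ m.
d = 2.65 AU = 3.96×10¹¹ m.
L = 4πR_⋆²σT_⋆⁴ = 4π(1.39×10⁹)² × 5.67×10⁻⁸ × (8140)⁴ = 6.06×10²⁷ W.
S = L/(4πd²) = 3070 W m⁻².
Energy balance: absorbed = emitted ⇒ πR²·S(1−A) = 4πR²·σT_eq⁴, so T_eq⁴ = S(1−A)/(4σ).
T_eq = [3070 × 0.69 / (4 × 5.67×10⁻⁸)]^(1/4) = (9.34×10⁹)^(1/4) = 311 K.

T_eq ≈ 311 K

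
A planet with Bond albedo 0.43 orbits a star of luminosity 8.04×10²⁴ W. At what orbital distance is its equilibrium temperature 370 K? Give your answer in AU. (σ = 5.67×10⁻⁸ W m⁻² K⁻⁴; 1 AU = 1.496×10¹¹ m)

From T_eq⁴ = L(1−A)/(16πσd²): d = √[L(1−A)/(16πσT_eq⁴)].
d = √[8.04×10²⁴ × 0.57 / (16π × 5.67×10⁻⁸ × (370)⁴)] = 9.26×10⁹ m = 0.0619 AU.

d ≈ 0.0619 AU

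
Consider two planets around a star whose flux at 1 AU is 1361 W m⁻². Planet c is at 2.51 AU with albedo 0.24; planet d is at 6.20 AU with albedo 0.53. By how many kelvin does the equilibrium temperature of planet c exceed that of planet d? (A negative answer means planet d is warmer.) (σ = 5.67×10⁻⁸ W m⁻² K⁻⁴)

ΔT ≈ 71.5 K

T_eq = [S₀(1−A)/(4σd²)]^(1/4), so T ∝ (1−A)^(1/4) / √d.
T₁ = [1361×0.76/(4×5.67×10⁻⁸×2.51²)]^(1/4) = 164.03 K.
T₂ = [1361×0.47/(4×5.67×10⁻⁸×6.20²)]^(1/4) = 92.55 K.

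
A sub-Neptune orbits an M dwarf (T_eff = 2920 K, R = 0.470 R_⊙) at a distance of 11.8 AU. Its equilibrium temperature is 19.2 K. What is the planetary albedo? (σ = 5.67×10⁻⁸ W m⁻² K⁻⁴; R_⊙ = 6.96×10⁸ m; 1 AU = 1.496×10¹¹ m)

A ≈ 0.78

R_⋆ = 0.470 × 6.96×10⁸ = 3.27×10⁸ m.
d = 11.8 AU = 1.77×10¹² m.
L = 4πR_⋆²σT_⋆⁴ = 4π(3.27×10⁸)² × 5.67×10⁻⁸ × (2920)⁴ = 5.54×10²⁴ W.
S = L/(4πd²) = 0.142 W m⁻².
From T_eq⁴ = S(1−A)/(4σ): 1−A = 4σT_eq⁴/S.
1−A = 4 × 5.67×10⁻⁸ × (19.2)⁴ / 0.142 = 0.218.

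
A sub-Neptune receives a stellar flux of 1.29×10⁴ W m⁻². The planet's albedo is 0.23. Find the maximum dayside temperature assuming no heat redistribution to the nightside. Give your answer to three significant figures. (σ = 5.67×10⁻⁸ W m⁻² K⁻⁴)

T_ss ≈ 647 K

With no redistribution each surface element balances locally: S(1−A) = σT⁴.
T = [1.29×10⁴ × 0.77 / 5.67×10⁻⁸]^(1/4) = (1.75×10¹¹)^(1/4) = 647 K.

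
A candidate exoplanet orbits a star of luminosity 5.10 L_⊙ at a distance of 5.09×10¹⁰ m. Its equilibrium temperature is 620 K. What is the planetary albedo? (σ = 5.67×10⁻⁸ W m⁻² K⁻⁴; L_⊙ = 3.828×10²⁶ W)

L = 5.10 × 3.828×10²⁶ = 1.95×10²⁷ W.
Flux: S = L/(4πd²) = 1.95×10²⁷/(4π×(5.09×10¹⁰)²) = 6.00×10⁴ W m⁻².
From T_eq⁴ = S(1−A)/(4σ): 1−A = 4σT_eq⁴/S.
1−A = 4 × 5.67×10⁻⁸ × (620)⁴ / 6.00×10⁴ = 0.559.

A ≈ 0.44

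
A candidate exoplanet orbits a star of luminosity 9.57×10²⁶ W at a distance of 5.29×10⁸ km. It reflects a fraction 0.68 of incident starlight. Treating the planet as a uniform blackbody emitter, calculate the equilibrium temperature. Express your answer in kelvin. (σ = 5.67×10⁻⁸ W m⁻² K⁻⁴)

T_eq ≈ 140 K

d = 5.29×10⁸ km = 5.29×10¹¹ m.
Flux: S = L/(4πd²) = 9.57×10²⁶/(4π×(5.29×10¹¹)²) = 272 W m⁻².
Energy balance: absorbed = emitted ⇒ πR²·S(1−A) = 4πR²·σT_eq⁴, so T_eq⁴ = S(1−A)/(4σ).
T_eq = [272 × 0.32 / (4 × 5.67×10⁻⁸)]^(1/4) = (3.84×10⁸)^(1/4) = 140 K.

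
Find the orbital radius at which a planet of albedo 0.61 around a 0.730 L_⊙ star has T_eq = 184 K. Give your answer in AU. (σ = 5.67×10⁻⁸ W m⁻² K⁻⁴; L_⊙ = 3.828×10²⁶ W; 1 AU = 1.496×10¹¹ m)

L = 0.730 × 3.828×10²⁶ = 2.79×10²⁶ W.
From T_eq⁴ = L(1−A)/(16πσd²): d = √[L(1−A)/(16πσT_eq⁴)].
d = √[2.79×10²⁶ × 0.39 / (16π × 5.67×10⁻⁸ × (184)⁴)] = 1.83×10¹¹ m = 1.22 AU.

d ≈ 1.22 AU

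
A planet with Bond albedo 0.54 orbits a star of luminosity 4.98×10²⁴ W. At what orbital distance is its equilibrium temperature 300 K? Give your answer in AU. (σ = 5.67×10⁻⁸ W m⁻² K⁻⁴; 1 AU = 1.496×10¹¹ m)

From T_eq⁴ = L(1−A)/(16πσd²): d = √[L(1−A)/(16πσT_eq⁴)].
d = √[4.98×10²⁴ × 0.46 / (16π × 5.67×10⁻⁸ × (300)⁴)] = 9.96×10⁹ m = 0.0666 AU.

d ≈ 0.0666 AU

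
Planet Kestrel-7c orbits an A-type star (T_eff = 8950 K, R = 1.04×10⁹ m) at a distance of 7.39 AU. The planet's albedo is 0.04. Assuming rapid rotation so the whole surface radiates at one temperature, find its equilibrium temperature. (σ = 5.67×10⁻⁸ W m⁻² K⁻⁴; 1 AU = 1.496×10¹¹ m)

d = 7.39 AU = 1.11×10¹² m.
L = 4πR_⋆²σT_⋆⁴ = 4π(1.04×10⁹)² × 5.67×10⁻⁸ × (8950)⁴ = 4.94×10²⁷ W.
S = L/(4πd²) = 322 W m⁻².
Energy balance: absorbed = emitted ⇒ πR²·S(1−A) = 4πR²·σT_eq⁴, so T_eq⁴ = S(1−A)/(4σ).
T_eq = [322 × 0.96 / (4 × 5.67×10⁻⁸)]^(1/4) = (1.36×10⁹)^(1/4) = 192 K.

T_eq ≈ 192 K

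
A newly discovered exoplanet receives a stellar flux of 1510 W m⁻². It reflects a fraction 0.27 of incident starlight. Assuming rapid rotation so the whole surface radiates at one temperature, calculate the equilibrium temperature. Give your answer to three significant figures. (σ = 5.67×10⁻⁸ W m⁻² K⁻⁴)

T_eq ≈ 264 K

Energy balance: absorbed = emitted ⇒ πR²·S(1−A) = 4πR²·σT_eq⁴, so T_eq⁴ = S(1−A)/(4σ).
T_eq = [1510 × 0.73 / (4 × 5.67×10⁻⁸)]^(1/4) = (4.86×10⁹)^(1/4) = 264 K.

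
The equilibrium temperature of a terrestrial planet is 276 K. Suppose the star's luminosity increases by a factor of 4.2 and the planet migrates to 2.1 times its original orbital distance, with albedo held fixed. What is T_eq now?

T_eq ≈ 273 K

T_eq ∝ L^(1/4) · d^(−1/2).
T′ = 276 × 4.2^(1/4) / 2.1^(1/2) = 273 K.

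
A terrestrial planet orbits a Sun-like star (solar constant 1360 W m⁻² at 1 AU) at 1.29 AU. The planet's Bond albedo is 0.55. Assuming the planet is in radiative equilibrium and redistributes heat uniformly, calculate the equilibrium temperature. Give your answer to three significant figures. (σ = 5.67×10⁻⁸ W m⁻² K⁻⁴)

T_eq ≈ 201 K

Flux at 1.29 AU: S = 1360/1.29² = 817 W m⁻².
Energy balance: absorbed = emitted ⇒ πR²·S(1−A) = 4πR²·σT_eq⁴, so T_eq⁴ = S(1−A)/(4σ).
T_eq = [817 × 0.45 / (4 × 5.67×10⁻⁸)]^(1/4) = (1.62×10⁹)^(1/4) = 201 K.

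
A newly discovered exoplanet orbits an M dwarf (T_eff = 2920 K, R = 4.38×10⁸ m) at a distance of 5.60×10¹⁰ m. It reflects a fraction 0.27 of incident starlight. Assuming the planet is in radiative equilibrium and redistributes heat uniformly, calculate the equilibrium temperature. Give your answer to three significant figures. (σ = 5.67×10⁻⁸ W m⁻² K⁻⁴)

T_eq ≈ 169 K

L = 4πR_⋆²σT_⋆⁴ = 4π(4.38×10⁸)² × 5.67×10⁻⁸ × (2920)⁴ = 9.94×10²⁴ W.
S = L/(4πd²) = 252 W m⁻².
Energy balance: absorbed = emitted ⇒ πR²·S(1−A) = 4πR²·σT_eq⁴, so T_eq⁴ = S(1−A)/(4σ).
T_eq = [252 × 0.73 / (4 × 5.67×10⁻⁸)]^(1/4) = (8.12×10⁸)^(1/4) = 169 K.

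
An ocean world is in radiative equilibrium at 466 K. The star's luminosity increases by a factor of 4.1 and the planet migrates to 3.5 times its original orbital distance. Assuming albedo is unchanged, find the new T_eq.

T_eq ∝ L^(1/4) · d^(−1/2).
T′ = 466 × 4.1^(1/4) / 3.5^(1/2) = 354 K.

T_eq ≈ 354 K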